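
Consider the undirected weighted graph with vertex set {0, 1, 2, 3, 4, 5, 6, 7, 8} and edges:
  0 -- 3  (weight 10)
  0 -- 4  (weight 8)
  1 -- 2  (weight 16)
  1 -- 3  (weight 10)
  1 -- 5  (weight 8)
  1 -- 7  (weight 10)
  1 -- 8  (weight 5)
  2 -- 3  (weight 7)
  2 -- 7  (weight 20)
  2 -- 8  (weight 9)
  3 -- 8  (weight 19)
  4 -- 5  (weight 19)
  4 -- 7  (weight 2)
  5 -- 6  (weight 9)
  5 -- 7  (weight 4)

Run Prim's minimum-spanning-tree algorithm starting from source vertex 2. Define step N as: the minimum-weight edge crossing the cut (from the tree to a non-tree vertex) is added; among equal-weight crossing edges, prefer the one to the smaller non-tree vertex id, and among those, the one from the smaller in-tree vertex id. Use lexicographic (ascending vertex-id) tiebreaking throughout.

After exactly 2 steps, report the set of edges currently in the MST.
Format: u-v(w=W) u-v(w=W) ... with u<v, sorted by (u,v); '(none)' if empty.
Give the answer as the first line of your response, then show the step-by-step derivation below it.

2-3(w=7) 2-8(w=9)

step 1: add edge 2-3 (w=7); MST = {2-3(w=7)}
step 2: add edge 2-8 (w=9); MST = {2-3(w=7) 2-8(w=9)}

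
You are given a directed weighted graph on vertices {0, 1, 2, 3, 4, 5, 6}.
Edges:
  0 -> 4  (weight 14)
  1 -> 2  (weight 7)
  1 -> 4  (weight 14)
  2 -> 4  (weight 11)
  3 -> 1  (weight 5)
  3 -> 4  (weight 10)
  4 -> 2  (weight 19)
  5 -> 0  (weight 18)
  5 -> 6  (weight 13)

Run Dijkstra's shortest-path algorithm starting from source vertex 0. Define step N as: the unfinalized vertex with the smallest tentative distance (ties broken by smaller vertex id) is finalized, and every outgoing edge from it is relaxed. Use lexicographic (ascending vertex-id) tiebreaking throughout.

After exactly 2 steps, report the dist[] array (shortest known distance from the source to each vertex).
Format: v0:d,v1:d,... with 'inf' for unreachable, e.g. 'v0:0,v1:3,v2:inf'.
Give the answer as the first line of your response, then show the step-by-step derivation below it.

v0:0,v1:inf,v2:33,v3:inf,v4:14,v5:inf,v6:inf

step 1: dist = v0:0,v1:inf,v2:inf,v3:inf,v4:14,v5:inf,v6:inf
step 2: dist = v0:0,v1:inf,v2:33,v3:inf,v4:14,v5:inf,v6:inf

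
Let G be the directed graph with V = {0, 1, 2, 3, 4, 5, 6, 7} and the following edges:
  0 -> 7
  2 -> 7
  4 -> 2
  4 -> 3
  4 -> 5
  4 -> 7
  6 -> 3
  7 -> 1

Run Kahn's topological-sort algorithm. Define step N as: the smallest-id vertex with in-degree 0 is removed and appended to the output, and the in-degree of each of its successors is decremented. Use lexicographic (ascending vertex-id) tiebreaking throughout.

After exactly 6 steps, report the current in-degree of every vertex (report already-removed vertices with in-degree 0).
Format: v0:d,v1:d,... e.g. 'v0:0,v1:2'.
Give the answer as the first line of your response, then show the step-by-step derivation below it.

v0:0,v1:1,v2:0,v3:0,v4:0,v5:0,v6:0,v7:0

step 1: output 0; order=[0]; indeg=(0,1,1,2,0,1,0,2)
step 2: output 4; order=[0,4]; indeg=(0,1,0,1,0,0,0,1)
step 3: output 2; order=[0,4,2]; indeg=(0,1,0,1,0,0,0,0)
step 4: output 5; order=[0,4,2,5]; indeg=(0,1,0,1,0,0,0,0)
step 5: output 6; order=[0,4,2,5,6]; indeg=(0,1,0,0,0,0,0,0)
step 6: output 3; order=[0,4,2,5,6,3]; indeg=(0,1,0,0,0,0,0,0)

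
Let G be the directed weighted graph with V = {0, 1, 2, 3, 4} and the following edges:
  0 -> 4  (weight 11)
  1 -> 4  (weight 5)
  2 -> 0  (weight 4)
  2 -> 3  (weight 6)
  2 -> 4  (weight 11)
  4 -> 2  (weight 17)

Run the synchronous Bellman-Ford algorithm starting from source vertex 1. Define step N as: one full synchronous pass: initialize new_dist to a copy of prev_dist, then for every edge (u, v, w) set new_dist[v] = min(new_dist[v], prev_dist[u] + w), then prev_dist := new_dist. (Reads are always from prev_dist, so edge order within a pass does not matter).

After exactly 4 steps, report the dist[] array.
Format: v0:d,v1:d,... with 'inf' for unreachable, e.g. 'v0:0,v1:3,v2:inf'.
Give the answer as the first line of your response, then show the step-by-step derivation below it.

v0:26,v1:0,v2:22,v3:28,v4:5

step 1: dist = v0:inf,v1:0,v2:inf,v3:inf,v4:5
step 2: dist = v0:inf,v1:0,v2:22,v3:inf,v4:5
step 3: dist = v0:26,v1:0,v2:22,v3:28,v4:5
step 4: dist = v0:26,v1:0,v2:22,v3:28,v4:5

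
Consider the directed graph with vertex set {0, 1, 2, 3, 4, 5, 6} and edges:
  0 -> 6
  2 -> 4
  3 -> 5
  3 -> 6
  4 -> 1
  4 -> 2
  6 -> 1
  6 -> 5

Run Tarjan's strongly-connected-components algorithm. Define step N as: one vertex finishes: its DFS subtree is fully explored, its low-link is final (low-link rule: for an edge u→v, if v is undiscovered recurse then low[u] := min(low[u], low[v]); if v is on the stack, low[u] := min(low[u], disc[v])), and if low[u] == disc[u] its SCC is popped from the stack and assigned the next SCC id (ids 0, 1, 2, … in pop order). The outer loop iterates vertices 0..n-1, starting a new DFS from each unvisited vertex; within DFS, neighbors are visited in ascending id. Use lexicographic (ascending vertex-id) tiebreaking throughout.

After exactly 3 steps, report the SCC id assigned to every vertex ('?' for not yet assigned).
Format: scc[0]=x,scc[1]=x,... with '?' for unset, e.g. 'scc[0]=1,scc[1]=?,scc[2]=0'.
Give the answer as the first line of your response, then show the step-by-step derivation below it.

scc[0]=?,scc[1]=0,scc[2]=?,scc[3]=?,scc[4]=?,scc[5]=1,scc[6]=2

step 1: low=(low[0]=0,low[1]=2,low[2]=?,low[3]=?,low[4]=?,low[5]=?,low[6]=1); scc=(scc[0]=?,scc[1]=0,scc[2]=?,scc[3]=?,scc[4]=?,scc[5]=?,scc[6]=?)
step 2: low=(low[0]=0,low[1]=2,low[2]=?,low[3]=?,low[4]=?,low[5]=3,low[6]=1); scc=(scc[0]=?,scc[1]=0,scc[2]=?,scc[3]=?,scc[4]=?,scc[5]=1,scc[6]=?)
step 3: low=(low[0]=0,low[1]=2,low[2]=?,low[3]=?,low[4]=?,low[5]=3,low[6]=1); scc=(scc[0]=?,scc[1]=0,scc[2]=?,scc[3]=?,scc[4]=?,scc[5]=1,scc[6]=2)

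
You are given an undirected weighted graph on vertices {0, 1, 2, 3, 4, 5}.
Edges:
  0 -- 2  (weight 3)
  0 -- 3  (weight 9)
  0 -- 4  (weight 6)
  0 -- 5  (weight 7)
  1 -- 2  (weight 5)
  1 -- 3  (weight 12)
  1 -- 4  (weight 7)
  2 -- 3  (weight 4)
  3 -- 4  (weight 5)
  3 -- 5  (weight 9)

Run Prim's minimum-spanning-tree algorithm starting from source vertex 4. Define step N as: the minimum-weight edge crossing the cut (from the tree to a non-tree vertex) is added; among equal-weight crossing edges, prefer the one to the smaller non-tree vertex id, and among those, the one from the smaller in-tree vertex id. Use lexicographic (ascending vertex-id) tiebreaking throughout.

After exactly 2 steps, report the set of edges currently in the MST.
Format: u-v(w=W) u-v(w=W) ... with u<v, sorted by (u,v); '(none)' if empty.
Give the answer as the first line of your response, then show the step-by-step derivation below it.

2-3(w=4) 3-4(w=5)

step 1: add edge 3-4 (w=5); MST = {3-4(w=5)}
step 2: add edge 2-3 (w=4); MST = {2-3(w=4) 3-4(w=5)}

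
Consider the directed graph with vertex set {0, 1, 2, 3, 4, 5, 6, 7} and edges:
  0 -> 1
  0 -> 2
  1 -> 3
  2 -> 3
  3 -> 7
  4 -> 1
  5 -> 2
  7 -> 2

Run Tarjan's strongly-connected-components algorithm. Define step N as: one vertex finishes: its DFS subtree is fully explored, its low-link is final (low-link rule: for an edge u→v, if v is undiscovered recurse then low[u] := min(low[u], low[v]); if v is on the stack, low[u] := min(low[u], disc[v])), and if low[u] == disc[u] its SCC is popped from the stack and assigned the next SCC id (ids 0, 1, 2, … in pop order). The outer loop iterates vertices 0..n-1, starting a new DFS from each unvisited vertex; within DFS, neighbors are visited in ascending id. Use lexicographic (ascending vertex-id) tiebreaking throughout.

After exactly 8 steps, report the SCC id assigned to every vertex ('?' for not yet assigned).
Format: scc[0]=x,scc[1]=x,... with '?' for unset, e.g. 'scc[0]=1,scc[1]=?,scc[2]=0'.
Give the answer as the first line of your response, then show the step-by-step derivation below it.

scc[0]=2,scc[1]=1,scc[2]=0,scc[3]=0,scc[4]=3,scc[5]=4,scc[6]=5,scc[7]=0

step 1: low=(low[0]=0,low[1]=1,low[2]=2,low[3]=2,low[4]=?,low[5]=?,low[6]=?,low[7]=3); scc=(scc[0]=?,scc[1]=?,scc[2]=?,scc[3]=?,scc[4]=?,scc[5]=?,scc[6]=?,scc[7]=?)
step 2: low=(low[0]=0,low[1]=1,low[2]=2,low[3]=2,low[4]=?,low[5]=?,low[6]=?,low[7]=2); scc=(scc[0]=?,scc[1]=?,scc[2]=?,scc[3]=?,scc[4]=?,scc[5]=?,scc[6]=?,scc[7]=?)
step 3: low=(low[0]=0,low[1]=1,low[2]=2,low[3]=2,low[4]=?,low[5]=?,low[6]=?,low[7]=2); scc=(scc[0]=?,scc[1]=?,scc[2]=0,scc[3]=0,scc[4]=?,scc[5]=?,scc[6]=?,scc[7]=0)
step 4: low=(low[0]=0,low[1]=1,low[2]=2,low[3]=2,low[4]=?,low[5]=?,low[6]=?,low[7]=2); scc=(scc[0]=?,scc[1]=1,scc[2]=0,scc[3]=0,scc[4]=?,scc[5]=?,scc[6]=?,scc[7]=0)
step 5: low=(low[0]=0,low[1]=1,low[2]=2,low[3]=2,low[4]=?,low[5]=?,low[6]=?,low[7]=2); scc=(scc[0]=2,scc[1]=1,scc[2]=0,scc[3]=0,scc[4]=?,scc[5]=?,scc[6]=?,scc[7]=0)
step 6: low=(low[0]=0,low[1]=1,low[2]=2,low[3]=2,low[4]=5,low[5]=?,low[6]=?,low[7]=2); scc=(scc[0]=2,scc[1]=1,scc[2]=0,scc[3]=0,scc[4]=3,scc[5]=?,scc[6]=?,scc[7]=0)
step 7: low=(low[0]=0,low[1]=1,low[2]=2,low[3]=2,low[4]=5,low[5]=6,low[6]=?,low[7]=2); scc=(scc[0]=2,scc[1]=1,scc[2]=0,scc[3]=0,scc[4]=3,scc[5]=4,scc[6]=?,scc[7]=0)
step 8: low=(low[0]=0,low[1]=1,low[2]=2,low[3]=2,low[4]=5,low[5]=6,low[6]=7,low[7]=2); scc=(scc[0]=2,scc[1]=1,scc[2]=0,scc[3]=0,scc[4]=3,scc[5]=4,scc[6]=5,scc[7]=0)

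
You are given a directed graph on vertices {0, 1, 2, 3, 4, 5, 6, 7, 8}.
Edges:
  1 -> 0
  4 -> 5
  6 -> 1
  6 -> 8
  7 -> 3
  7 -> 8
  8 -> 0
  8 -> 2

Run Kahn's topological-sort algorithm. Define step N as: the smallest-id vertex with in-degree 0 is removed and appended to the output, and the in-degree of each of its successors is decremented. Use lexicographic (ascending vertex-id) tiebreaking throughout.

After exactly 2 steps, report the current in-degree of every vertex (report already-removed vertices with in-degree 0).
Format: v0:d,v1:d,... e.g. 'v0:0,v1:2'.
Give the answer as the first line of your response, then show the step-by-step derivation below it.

v0:2,v1:1,v2:1,v3:1,v4:0,v5:0,v6:0,v7:0,v8:2

step 1: output 4; order=[4]; indeg=(2,1,1,1,0,0,0,0,2)
step 2: output 5; order=[4,5]; indeg=(2,1,1,1,0,0,0,0,2)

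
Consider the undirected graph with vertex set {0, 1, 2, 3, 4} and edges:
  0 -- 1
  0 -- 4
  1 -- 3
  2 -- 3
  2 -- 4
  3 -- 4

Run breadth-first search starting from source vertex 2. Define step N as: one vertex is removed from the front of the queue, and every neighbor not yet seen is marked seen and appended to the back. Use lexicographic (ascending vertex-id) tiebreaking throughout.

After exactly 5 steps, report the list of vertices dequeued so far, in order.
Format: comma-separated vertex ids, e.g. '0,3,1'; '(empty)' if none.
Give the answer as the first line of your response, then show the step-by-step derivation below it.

2,3,4,1,0

step 1: dequeue 2; queue=[3,4]; order=2
step 2: dequeue 3; queue=[4,1]; order=2,3
step 3: dequeue 4; queue=[1,0]; order=2,3,4
step 4: dequeue 1; queue=[0]; order=2,3,4,1
step 5: dequeue 0; queue=[(empty)]; order=2,3,4,1,0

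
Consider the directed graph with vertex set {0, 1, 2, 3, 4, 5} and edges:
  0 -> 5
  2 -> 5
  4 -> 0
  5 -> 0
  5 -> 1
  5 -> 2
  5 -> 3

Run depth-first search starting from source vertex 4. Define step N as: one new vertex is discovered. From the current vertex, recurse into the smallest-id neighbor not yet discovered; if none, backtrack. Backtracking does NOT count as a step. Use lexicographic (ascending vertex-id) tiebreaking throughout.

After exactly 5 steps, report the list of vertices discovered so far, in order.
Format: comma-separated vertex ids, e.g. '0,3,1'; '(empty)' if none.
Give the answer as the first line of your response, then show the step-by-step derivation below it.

4,0,5,1,2

step 1: discover 4; path=4; order=4
step 2: discover 0; path=4>0; order=4,0
step 3: discover 5; path=4>0>5; order=4,0,5
step 4: discover 1; path=4>0>5>1; order=4,0,5,1
step 5: discover 2; path=4>0>5>2; order=4,0,5,1,2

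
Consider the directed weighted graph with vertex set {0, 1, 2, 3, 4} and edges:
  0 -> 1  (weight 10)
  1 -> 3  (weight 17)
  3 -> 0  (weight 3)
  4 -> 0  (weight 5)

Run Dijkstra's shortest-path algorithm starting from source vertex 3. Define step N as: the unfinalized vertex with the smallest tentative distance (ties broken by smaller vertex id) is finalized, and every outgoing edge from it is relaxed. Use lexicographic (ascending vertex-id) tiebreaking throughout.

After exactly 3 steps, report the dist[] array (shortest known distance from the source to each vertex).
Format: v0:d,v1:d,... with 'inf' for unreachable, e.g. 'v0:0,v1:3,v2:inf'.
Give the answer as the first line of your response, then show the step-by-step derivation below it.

v0:3,v1:13,v2:inf,v3:0,v4:inf

step 1: dist = v0:3,v1:inf,v2:inf,v3:0,v4:inf
step 2: dist = v0:3,v1:13,v2:inf,v3:0,v4:inf
step 3: dist = v0:3,v1:13,v2:inf,v3:0,v4:inf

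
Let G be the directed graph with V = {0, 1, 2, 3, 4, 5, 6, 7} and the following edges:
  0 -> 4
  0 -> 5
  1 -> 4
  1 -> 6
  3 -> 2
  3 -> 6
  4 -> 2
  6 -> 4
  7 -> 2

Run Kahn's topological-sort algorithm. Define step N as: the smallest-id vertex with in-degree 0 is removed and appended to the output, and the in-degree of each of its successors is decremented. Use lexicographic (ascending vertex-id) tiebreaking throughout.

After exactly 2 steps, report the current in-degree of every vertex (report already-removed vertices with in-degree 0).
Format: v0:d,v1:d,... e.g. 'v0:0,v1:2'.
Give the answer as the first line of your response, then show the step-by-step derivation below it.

v0:0,v1:0,v2:3,v3:0,v4:1,v5:0,v6:1,v7:0

step 1: output 0; order=[0]; indeg=(0,0,3,0,2,0,2,0)
step 2: output 1; order=[0,1]; indeg=(0,0,3,0,1,0,1,0)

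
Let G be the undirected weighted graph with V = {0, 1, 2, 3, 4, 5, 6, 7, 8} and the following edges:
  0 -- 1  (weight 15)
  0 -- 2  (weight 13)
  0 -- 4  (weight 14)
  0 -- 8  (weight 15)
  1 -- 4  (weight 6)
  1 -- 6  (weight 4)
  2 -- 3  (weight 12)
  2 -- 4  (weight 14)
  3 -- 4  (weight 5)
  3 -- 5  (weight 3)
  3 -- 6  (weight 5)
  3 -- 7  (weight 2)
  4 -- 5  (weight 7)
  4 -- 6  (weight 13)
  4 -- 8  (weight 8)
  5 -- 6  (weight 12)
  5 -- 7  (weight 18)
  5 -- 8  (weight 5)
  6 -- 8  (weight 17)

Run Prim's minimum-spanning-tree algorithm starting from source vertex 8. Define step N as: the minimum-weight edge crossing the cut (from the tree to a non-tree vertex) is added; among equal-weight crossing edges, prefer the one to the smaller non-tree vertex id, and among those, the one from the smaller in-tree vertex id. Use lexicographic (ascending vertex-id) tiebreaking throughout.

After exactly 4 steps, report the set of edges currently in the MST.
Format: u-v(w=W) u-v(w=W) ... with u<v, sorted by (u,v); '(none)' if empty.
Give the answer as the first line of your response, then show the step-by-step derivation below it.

3-4(w=5) 3-5(w=3) 3-7(w=2) 5-8(w=5)

step 1: add edge 5-8 (w=5); MST = {5-8(w=5)}
step 2: add edge 3-5 (w=3); MST = {3-5(w=3) 5-8(w=5)}
step 3: add edge 3-7 (w=2); MST = {3-5(w=3) 3-7(w=2) 5-8(w=5)}
step 4: add edge 3-4 (w=5); MST = {3-4(w=5) 3-5(w=3) 3-7(w=2) 5-8(w=5)}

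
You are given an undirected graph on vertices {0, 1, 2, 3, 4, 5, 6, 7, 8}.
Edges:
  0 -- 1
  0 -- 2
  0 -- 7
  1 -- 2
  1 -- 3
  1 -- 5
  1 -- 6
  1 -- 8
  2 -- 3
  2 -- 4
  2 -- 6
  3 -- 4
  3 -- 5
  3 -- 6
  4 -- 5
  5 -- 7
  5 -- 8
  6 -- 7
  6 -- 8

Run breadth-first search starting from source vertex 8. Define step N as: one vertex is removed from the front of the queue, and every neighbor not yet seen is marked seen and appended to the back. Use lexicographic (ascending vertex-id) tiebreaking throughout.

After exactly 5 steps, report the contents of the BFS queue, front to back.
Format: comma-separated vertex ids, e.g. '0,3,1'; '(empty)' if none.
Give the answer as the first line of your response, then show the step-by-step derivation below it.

2,3,4,7

step 1: dequeue 8; queue=[1,5,6]; order=8
step 2: dequeue 1; queue=[5,6,0,2,3]; order=8,1
step 3: dequeue 5; queue=[6,0,2,3,4,7]; order=8,1,5
step 4: dequeue 6; queue=[0,2,3,4,7]; order=8,1,5,6
step 5: dequeue 0; queue=[2,3,4,7]; order=8,1,5,6,0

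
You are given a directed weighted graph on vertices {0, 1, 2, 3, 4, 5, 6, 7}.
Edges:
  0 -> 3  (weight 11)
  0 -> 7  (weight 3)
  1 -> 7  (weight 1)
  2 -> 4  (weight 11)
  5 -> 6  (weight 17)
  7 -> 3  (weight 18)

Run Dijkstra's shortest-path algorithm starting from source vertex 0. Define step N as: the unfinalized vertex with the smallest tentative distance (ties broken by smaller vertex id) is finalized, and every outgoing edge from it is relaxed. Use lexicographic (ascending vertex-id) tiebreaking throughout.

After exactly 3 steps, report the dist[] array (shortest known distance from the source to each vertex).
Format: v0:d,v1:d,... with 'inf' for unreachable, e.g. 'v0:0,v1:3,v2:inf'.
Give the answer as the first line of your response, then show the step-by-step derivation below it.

v0:0,v1:inf,v2:inf,v3:11,v4:inf,v5:inf,v6:inf,v7:3

step 1: dist = v0:0,v1:inf,v2:inf,v3:11,v4:inf,v5:inf,v6:inf,v7:3
step 2: dist = v0:0,v1:inf,v2:inf,v3:11,v4:inf,v5:inf,v6:inf,v7:3
step 3: dist = v0:0,v1:inf,v2:inf,v3:11,v4:inf,v5:inf,v6:inf,v7:3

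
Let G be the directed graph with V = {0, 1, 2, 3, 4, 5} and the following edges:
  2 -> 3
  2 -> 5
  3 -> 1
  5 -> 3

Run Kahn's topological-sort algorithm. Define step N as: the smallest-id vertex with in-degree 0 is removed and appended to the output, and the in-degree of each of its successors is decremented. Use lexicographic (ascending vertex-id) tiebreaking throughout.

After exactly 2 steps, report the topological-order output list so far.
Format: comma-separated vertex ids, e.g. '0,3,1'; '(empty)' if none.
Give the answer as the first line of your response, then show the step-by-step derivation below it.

0,2

step 1: output 0; order=[0]; indeg=(0,1,0,2,0,1)
step 2: output 2; order=[0,2]; indeg=(0,1,0,1,0,0)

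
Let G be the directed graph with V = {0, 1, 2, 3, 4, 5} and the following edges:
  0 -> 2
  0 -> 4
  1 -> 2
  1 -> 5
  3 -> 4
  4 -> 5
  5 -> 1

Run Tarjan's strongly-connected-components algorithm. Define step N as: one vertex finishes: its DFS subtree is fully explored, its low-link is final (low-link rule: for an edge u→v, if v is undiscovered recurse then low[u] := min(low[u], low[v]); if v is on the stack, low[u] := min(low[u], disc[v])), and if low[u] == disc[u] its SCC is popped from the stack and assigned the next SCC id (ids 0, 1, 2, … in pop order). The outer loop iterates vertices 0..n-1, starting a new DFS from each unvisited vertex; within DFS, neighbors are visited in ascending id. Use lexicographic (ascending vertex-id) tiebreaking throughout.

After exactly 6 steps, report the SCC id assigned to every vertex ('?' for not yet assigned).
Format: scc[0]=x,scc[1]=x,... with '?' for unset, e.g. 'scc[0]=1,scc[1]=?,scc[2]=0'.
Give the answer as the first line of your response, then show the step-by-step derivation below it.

scc[0]=3,scc[1]=1,scc[2]=0,scc[3]=4,scc[4]=2,scc[5]=1

step 1: low=(low[0]=0,low[1]=?,low[2]=1,low[3]=?,low[4]=?,low[5]=?); scc=(scc[0]=?,scc[1]=?,scc[2]=0,scc[3]=?,scc[4]=?,scc[5]=?)
step 2: low=(low[0]=0,low[1]=3,low[2]=1,low[3]=?,low[4]=2,low[5]=3); scc=(scc[0]=?,scc[1]=?,scc[2]=0,scc[3]=?,scc[4]=?,scc[5]=?)
step 3: low=(low[0]=0,low[1]=3,low[2]=1,low[3]=?,low[4]=2,low[5]=3); scc=(scc[0]=?,scc[1]=1,scc[2]=0,scc[3]=?,scc[4]=?,scc[5]=1)
step 4: low=(low[0]=0,low[1]=3,low[2]=1,low[3]=?,low[4]=2,low[5]=3); scc=(scc[0]=?,scc[1]=1,scc[2]=0,scc[3]=?,scc[4]=2,scc[5]=1)
step 5: low=(low[0]=0,low[1]=3,low[2]=1,low[3]=?,low[4]=2,low[5]=3); scc=(scc[0]=3,scc[1]=1,scc[2]=0,scc[3]=?,scc[4]=2,scc[5]=1)
step 6: low=(low[0]=0,low[1]=3,low[2]=1,low[3]=5,low[4]=2,low[5]=3); scc=(scc[0]=3,scc[1]=1,scc[2]=0,scc[3]=4,scc[4]=2,scc[5]=1)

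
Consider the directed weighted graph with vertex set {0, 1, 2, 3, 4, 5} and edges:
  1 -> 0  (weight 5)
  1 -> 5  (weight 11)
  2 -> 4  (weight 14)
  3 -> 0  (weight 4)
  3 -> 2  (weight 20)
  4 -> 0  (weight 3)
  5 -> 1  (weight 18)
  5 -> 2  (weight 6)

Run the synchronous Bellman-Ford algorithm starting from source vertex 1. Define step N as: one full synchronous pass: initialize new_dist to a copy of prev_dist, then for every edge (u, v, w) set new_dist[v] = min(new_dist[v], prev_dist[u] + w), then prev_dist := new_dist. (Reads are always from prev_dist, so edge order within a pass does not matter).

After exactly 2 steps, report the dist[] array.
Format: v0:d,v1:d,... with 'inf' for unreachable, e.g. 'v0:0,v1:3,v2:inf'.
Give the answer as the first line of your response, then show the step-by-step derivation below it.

v0:5,v1:0,v2:17,v3:inf,v4:inf,v5:11

step 1: dist = v0:5,v1:0,v2:inf,v3:inf,v4:inf,v5:11
step 2: dist = v0:5,v1:0,v2:17,v3:inf,v4:inf,v5:11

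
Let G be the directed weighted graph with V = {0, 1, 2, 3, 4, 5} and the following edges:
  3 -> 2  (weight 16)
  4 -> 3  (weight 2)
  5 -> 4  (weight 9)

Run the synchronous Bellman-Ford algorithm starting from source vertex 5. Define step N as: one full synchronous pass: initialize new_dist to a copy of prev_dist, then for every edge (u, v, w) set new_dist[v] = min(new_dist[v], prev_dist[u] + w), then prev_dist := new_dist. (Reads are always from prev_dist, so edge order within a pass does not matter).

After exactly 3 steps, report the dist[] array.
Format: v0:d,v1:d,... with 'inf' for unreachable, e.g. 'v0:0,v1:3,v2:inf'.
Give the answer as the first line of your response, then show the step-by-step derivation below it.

v0:inf,v1:inf,v2:27,v3:11,v4:9,v5:0

step 1: dist = v0:inf,v1:inf,v2:inf,v3:inf,v4:9,v5:0
step 2: dist = v0:inf,v1:inf,v2:inf,v3:11,v4:9,v5:0
step 3: dist = v0:inf,v1:inf,v2:27,v3:11,v4:9,v5:0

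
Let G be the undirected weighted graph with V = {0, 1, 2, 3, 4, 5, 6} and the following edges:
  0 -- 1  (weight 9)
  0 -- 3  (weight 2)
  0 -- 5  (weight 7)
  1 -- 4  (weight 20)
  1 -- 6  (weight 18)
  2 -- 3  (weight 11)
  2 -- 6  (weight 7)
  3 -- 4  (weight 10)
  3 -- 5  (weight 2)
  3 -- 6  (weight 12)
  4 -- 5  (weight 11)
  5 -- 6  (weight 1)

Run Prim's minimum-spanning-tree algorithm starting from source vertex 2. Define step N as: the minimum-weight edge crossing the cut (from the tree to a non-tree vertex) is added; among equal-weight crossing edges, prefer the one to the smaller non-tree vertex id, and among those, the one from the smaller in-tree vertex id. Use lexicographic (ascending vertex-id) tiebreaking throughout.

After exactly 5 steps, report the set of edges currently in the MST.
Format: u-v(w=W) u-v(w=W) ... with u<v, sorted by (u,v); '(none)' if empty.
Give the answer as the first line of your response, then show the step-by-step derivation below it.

0-1(w=9) 0-3(w=2) 2-6(w=7) 3-5(w=2) 5-6(w=1)

step 1: add edge 2-6 (w=7); MST = {2-6(w=7)}
step 2: add edge 5-6 (w=1); MST = {2-6(w=7) 5-6(w=1)}
step 3: add edge 3-5 (w=2); MST = {2-6(w=7) 3-5(w=2) 5-6(w=1)}
step 4: add edge 0-3 (w=2); MST = {0-3(w=2) 2-6(w=7) 3-5(w=2) 5-6(w=1)}
step 5: add edge 0-1 (w=9); MST = {0-1(w=9) 0-3(w=2) 2-6(w=7) 3-5(w=2) 5-6(w=1)}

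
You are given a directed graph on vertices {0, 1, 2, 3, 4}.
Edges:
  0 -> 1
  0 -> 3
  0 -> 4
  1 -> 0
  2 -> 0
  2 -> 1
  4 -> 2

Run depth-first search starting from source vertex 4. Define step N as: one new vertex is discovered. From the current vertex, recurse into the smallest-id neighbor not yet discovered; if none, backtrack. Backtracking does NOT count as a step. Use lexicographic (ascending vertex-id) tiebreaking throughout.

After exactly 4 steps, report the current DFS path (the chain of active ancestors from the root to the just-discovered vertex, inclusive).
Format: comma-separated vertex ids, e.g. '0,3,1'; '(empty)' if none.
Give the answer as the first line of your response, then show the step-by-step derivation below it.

4,2,0,1

step 1: discover 4; path=4; order=4
step 2: discover 2; path=4>2; order=4,2
step 3: discover 0; path=4>2>0; order=4,2,0
step 4: discover 1; path=4>2>0>1; order=4,2,0,1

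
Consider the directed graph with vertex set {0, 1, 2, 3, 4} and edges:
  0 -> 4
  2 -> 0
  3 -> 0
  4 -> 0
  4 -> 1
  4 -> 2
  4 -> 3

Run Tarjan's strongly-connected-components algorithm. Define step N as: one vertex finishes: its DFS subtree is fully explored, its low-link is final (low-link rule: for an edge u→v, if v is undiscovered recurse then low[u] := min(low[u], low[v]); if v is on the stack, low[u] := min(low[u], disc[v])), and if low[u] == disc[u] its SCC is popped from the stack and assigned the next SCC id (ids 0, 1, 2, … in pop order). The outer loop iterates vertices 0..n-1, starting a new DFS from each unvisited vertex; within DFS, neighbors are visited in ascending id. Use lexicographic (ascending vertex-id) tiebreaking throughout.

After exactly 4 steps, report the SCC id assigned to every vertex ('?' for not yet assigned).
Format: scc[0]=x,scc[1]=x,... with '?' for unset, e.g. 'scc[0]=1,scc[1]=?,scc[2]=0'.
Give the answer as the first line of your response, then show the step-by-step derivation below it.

scc[0]=?,scc[1]=0,scc[2]=?,scc[3]=?,scc[4]=?

step 1: low=(low[0]=0,low[1]=2,low[2]=?,low[3]=?,low[4]=0); scc=(scc[0]=?,scc[1]=0,scc[2]=?,scc[3]=?,scc[4]=?)
step 2: low=(low[0]=0,low[1]=2,low[2]=0,low[3]=?,low[4]=0); scc=(scc[0]=?,scc[1]=0,scc[2]=?,scc[3]=?,scc[4]=?)
step 3: low=(low[0]=0,low[1]=2,low[2]=0,low[3]=0,low[4]=0); scc=(scc[0]=?,scc[1]=0,scc[2]=?,scc[3]=?,scc[4]=?)
step 4: low=(low[0]=0,low[1]=2,low[2]=0,low[3]=0,low[4]=0); scc=(scc[0]=?,scc[1]=0,scc[2]=?,scc[3]=?,scc[4]=?)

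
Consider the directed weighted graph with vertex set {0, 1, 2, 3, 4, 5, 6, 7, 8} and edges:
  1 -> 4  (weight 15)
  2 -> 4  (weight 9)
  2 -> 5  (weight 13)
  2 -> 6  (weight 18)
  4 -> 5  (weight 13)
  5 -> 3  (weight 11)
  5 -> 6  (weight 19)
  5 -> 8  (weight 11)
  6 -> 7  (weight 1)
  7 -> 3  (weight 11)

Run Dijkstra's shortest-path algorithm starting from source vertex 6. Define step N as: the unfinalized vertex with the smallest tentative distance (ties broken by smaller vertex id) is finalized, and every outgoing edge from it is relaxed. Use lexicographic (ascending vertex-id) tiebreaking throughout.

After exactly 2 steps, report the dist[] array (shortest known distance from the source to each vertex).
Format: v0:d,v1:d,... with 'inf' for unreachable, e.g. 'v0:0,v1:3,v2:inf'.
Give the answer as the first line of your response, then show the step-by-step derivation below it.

v0:inf,v1:inf,v2:inf,v3:12,v4:inf,v5:inf,v6:0,v7:1,v8:inf

step 1: dist = v0:inf,v1:inf,v2:inf,v3:inf,v4:inf,v5:inf,v6:0,v7:1,v8:inf
step 2: dist = v0:inf,v1:inf,v2:inf,v3:12,v4:inf,v5:inf,v6:0,v7:1,v8:inf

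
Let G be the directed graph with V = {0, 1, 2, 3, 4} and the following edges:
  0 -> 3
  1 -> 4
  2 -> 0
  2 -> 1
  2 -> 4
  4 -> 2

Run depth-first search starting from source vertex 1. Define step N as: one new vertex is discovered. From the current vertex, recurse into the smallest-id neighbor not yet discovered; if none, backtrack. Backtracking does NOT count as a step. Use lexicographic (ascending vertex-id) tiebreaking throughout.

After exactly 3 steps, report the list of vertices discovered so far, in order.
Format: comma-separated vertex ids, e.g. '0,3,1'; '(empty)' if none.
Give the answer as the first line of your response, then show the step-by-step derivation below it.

1,4,2

step 1: discover 1; path=1; order=1
step 2: discover 4; path=1>4; order=1,4
step 3: discover 2; path=1>4>2; order=1,4,2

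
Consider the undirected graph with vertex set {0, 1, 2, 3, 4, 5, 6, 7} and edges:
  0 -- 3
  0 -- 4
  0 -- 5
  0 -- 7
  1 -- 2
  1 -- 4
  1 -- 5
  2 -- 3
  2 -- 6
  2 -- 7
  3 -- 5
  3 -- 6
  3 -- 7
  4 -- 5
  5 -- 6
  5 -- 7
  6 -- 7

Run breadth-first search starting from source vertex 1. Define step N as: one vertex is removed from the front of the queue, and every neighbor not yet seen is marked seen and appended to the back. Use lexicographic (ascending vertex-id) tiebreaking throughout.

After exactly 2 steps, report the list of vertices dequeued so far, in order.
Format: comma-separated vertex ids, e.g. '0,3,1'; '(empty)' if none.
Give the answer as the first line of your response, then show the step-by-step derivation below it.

1,2

step 1: dequeue 1; queue=[2,4,5]; order=1
step 2: dequeue 2; queue=[4,5,3,6,7]; order=1,2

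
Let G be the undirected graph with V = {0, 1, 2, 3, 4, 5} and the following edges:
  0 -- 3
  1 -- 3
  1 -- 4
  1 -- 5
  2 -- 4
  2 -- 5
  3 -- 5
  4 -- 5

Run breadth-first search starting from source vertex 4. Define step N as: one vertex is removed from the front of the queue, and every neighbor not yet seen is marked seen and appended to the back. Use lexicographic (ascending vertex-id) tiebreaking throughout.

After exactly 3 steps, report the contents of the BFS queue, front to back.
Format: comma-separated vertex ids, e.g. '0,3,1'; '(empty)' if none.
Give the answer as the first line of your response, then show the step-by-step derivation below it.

5,3

step 1: dequeue 4; queue=[1,2,5]; order=4
step 2: dequeue 1; queue=[2,5,3]; order=4,1
step 3: dequeue 2; queue=[5,3]; order=4,1,2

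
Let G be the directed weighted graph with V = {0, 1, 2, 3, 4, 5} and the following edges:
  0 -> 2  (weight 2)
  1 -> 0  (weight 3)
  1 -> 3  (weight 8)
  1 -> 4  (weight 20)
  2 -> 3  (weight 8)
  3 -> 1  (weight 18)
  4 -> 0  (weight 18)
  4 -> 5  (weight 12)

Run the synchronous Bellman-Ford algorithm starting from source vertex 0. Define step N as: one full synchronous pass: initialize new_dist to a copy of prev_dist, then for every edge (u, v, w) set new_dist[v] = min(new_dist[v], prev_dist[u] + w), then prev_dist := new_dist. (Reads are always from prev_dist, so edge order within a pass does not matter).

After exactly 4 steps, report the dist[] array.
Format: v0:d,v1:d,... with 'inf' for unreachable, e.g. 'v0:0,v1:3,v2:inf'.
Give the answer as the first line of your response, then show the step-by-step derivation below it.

v0:0,v1:28,v2:2,v3:10,v4:48,v5:inf

step 1: dist = v0:0,v1:inf,v2:2,v3:inf,v4:inf,v5:inf
step 2: dist = v0:0,v1:inf,v2:2,v3:10,v4:inf,v5:inf
step 3: dist = v0:0,v1:28,v2:2,v3:10,v4:inf,v5:inf
step 4: dist = v0:0,v1:28,v2:2,v3:10,v4:48,v5:inf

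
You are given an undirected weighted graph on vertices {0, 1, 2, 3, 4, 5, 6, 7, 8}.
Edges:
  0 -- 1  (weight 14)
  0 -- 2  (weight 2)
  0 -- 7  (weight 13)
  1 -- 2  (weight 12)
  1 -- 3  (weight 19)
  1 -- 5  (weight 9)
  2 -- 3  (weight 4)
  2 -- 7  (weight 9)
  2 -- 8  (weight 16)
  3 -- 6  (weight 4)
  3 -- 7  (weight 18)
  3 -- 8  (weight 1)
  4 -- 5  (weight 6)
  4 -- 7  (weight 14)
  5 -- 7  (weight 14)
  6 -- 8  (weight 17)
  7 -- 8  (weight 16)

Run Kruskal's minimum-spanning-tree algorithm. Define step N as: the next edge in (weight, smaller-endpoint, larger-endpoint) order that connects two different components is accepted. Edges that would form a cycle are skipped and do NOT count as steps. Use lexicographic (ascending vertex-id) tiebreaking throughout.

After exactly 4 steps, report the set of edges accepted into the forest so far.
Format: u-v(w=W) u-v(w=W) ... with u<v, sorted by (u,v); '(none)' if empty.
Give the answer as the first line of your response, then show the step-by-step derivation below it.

0-2(w=2) 2-3(w=4) 3-6(w=4) 3-8(w=1)

step 1: add edge 3-8 (w=1); MST = {3-8(w=1)}
step 2: add edge 0-2 (w=2); MST = {0-2(w=2) 3-8(w=1)}
step 3: add edge 2-3 (w=4); MST = {0-2(w=2) 2-3(w=4) 3-8(w=1)}
step 4: add edge 3-6 (w=4); MST = {0-2(w=2) 2-3(w=4) 3-6(w=4) 3-8(w=1)}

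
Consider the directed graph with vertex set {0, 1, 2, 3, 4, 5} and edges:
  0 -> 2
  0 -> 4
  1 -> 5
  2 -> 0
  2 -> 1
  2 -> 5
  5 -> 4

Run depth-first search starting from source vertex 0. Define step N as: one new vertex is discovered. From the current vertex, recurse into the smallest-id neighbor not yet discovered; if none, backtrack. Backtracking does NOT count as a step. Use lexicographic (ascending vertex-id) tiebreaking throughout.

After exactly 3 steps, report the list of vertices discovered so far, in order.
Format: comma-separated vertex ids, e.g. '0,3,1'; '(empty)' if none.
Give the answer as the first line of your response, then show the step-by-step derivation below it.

0,2,1

step 1: discover 0; path=0; order=0
step 2: discover 2; path=0>2; order=0,2
step 3: discover 1; path=0>2>1; order=0,2,1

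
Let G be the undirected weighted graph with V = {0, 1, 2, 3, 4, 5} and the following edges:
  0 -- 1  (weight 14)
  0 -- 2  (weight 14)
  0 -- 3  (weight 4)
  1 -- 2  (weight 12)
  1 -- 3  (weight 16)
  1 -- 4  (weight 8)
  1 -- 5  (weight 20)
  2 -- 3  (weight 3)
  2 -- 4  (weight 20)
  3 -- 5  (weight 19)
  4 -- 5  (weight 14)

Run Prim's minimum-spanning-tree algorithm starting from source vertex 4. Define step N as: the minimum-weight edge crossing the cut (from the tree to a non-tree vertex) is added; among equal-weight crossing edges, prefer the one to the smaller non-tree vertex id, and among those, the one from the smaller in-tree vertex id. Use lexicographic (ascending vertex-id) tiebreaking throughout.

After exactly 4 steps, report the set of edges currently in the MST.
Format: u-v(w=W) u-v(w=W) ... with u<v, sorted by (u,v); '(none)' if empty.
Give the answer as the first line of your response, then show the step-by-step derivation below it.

0-3(w=4) 1-2(w=12) 1-4(w=8) 2-3(w=3)

step 1: add edge 1-4 (w=8); MST = {1-4(w=8)}
step 2: add edge 1-2 (w=12); MST = {1-2(w=12) 1-4(w=8)}
step 3: add edge 2-3 (w=3); MST = {1-2(w=12) 1-4(w=8) 2-3(w=3)}
step 4: add edge 0-3 (w=4); MST = {0-3(w=4) 1-2(w=12) 1-4(w=8) 2-3(w=3)}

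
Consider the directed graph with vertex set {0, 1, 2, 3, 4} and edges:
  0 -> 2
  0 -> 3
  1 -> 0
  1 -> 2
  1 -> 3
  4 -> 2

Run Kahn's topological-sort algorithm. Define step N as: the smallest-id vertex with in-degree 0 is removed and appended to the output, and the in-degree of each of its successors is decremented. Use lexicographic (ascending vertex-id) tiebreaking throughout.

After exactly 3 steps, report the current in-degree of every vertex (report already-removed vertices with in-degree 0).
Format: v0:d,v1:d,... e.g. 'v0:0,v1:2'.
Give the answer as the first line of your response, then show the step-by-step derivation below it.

v0:0,v1:0,v2:1,v3:0,v4:0

step 1: output 1; order=[1]; indeg=(0,0,2,1,0)
step 2: output 0; order=[1,0]; indeg=(0,0,1,0,0)
step 3: output 3; order=[1,0,3]; indeg=(0,0,1,0,0)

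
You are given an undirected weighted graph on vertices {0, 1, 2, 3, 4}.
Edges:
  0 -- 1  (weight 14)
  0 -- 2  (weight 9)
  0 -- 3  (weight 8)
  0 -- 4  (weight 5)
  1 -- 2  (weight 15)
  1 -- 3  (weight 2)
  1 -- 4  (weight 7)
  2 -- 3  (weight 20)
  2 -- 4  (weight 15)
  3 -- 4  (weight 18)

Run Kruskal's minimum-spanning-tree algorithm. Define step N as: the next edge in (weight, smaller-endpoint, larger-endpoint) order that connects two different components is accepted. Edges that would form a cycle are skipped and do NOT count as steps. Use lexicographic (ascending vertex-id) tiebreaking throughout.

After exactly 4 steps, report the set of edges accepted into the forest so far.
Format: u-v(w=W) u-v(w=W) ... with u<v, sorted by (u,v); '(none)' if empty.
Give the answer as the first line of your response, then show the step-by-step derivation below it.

0-2(w=9) 0-4(w=5) 1-3(w=2) 1-4(w=7)

step 1: add edge 1-3 (w=2); MST = {1-3(w=2)}
step 2: add edge 0-4 (w=5); MST = {0-4(w=5) 1-3(w=2)}
step 3: add edge 1-4 (w=7); MST = {0-4(w=5) 1-3(w=2) 1-4(w=7)}
step 4: add edge 0-2 (w=9); MST = {0-2(w=9) 0-4(w=5) 1-3(w=2) 1-4(w=7)}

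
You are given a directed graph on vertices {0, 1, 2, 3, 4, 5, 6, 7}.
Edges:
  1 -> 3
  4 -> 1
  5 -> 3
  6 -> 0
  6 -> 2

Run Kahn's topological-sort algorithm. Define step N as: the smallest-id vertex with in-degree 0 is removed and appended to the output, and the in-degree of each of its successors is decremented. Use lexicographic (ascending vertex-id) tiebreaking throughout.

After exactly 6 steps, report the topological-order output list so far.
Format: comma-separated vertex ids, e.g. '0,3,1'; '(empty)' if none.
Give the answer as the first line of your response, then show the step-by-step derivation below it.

4,1,5,3,6,0

step 1: output 4; order=[4]; indeg=(1,0,1,2,0,0,0,0)
step 2: output 1; order=[4,1]; indeg=(1,0,1,1,0,0,0,0)
step 3: output 5; order=[4,1,5]; indeg=(1,0,1,0,0,0,0,0)
step 4: output 3; order=[4,1,5,3]; indeg=(1,0,1,0,0,0,0,0)
step 5: output 6; order=[4,1,5,3,6]; indeg=(0,0,0,0,0,0,0,0)
step 6: output 0; order=[4,1,5,3,6,0]; indeg=(0,0,0,0,0,0,0,0)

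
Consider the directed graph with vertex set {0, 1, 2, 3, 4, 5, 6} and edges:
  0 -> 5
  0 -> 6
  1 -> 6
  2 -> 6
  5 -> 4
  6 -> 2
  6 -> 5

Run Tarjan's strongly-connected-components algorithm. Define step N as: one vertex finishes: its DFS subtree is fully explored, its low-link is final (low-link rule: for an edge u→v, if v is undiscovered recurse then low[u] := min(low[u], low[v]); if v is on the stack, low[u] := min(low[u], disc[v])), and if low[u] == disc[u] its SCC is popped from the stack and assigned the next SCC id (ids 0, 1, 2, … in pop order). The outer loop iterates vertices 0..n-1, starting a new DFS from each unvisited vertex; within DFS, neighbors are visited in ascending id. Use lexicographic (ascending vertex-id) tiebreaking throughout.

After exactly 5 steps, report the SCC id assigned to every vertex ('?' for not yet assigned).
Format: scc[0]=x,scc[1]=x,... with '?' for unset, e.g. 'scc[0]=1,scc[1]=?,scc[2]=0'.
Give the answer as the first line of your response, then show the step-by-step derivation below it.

scc[0]=3,scc[1]=?,scc[2]=2,scc[3]=?,scc[4]=0,scc[5]=1,scc[6]=2

step 1: low=(low[0]=0,low[1]=?,low[2]=?,low[3]=?,low[4]=2,low[5]=1,low[6]=?); scc=(scc[0]=?,scc[1]=?,scc[2]=?,scc[3]=?,scc[4]=0,scc[5]=?,scc[6]=?)
step 2: low=(low[0]=0,low[1]=?,low[2]=?,low[3]=?,low[4]=2,low[5]=1,low[6]=?); scc=(scc[0]=?,scc[1]=?,scc[2]=?,scc[3]=?,scc[4]=0,scc[5]=1,scc[6]=?)
step 3: low=(low[0]=0,low[1]=?,low[2]=3,low[3]=?,low[4]=2,low[5]=1,low[6]=3); scc=(scc[0]=?,scc[1]=?,scc[2]=?,scc[3]=?,scc[4]=0,scc[5]=1,scc[6]=?)
step 4: low=(low[0]=0,low[1]=?,low[2]=3,low[3]=?,low[4]=2,low[5]=1,low[6]=3); scc=(scc[0]=?,scc[1]=?,scc[2]=2,scc[3]=?,scc[4]=0,scc[5]=1,scc[6]=2)
step 5: low=(low[0]=0,low[1]=?,low[2]=3,low[3]=?,low[4]=2,low[5]=1,low[6]=3); scc=(scc[0]=3,scc[1]=?,scc[2]=2,scc[3]=?,scc[4]=0,scc[5]=1,scc[6]=2)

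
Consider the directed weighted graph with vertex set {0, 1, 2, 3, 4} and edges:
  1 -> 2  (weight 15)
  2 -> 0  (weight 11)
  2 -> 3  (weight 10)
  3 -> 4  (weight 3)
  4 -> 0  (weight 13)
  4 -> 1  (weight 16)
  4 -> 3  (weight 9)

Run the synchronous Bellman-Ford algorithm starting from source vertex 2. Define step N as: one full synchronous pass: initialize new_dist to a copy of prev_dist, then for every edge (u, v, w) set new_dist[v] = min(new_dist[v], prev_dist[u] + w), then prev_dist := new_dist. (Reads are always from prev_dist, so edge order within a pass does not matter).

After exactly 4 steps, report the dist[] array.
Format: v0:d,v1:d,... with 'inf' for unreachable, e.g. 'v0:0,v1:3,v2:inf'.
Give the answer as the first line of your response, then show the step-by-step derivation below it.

v0:11,v1:29,v2:0,v3:10,v4:13

step 1: dist = v0:11,v1:inf,v2:0,v3:10,v4:inf
step 2: dist = v0:11,v1:inf,v2:0,v3:10,v4:13
step 3: dist = v0:11,v1:29,v2:0,v3:10,v4:13
step 4: dist = v0:11,v1:29,v2:0,v3:10,v4:13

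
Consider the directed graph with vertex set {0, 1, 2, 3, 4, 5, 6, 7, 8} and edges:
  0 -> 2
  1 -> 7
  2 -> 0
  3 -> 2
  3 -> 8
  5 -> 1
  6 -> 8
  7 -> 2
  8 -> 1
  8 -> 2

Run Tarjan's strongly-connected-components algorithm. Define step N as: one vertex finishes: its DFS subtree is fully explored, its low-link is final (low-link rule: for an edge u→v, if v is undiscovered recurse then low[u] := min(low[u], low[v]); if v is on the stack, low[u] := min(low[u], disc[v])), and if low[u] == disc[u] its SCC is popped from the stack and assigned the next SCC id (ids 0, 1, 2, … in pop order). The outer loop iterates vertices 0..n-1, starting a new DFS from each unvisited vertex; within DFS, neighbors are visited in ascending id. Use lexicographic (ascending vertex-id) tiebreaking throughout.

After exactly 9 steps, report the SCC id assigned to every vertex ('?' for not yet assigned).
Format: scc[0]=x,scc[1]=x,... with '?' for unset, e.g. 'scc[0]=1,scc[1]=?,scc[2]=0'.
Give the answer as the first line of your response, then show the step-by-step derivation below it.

scc[0]=0,scc[1]=2,scc[2]=0,scc[3]=4,scc[4]=5,scc[5]=6,scc[6]=7,scc[7]=1,scc[8]=3

step 1: low=(low[0]=0,low[1]=?,low[2]=0,low[3]=?,low[4]=?,low[5]=?,low[6]=?,low[7]=?,low[8]=?); scc=(scc[0]=?,scc[1]=?,scc[2]=?,scc[3]=?,scc[4]=?,scc[5]=?,scc[6]=?,scc[7]=?,scc[8]=?)
step 2: low=(low[0]=0,low[1]=?,low[2]=0,low[3]=?,low[4]=?,low[5]=?,low[6]=?,low[7]=?,low[8]=?); scc=(scc[0]=0,scc[1]=?,scc[2]=0,scc[3]=?,scc[4]=?,scc[5]=?,scc[6]=?,scc[7]=?,scc[8]=?)
step 3: low=(low[0]=0,low[1]=2,low[2]=0,low[3]=?,low[4]=?,low[5]=?,low[6]=?,low[7]=3,low[8]=?); scc=(scc[0]=0,scc[1]=?,scc[2]=0,scc[3]=?,scc[4]=?,scc[5]=?,scc[6]=?,scc[7]=1,scc[8]=?)
step 4: low=(low[0]=0,low[1]=2,low[2]=0,low[3]=?,low[4]=?,low[5]=?,low[6]=?,low[7]=3,low[8]=?); scc=(scc[0]=0,scc[1]=2,scc[2]=0,scc[3]=?,scc[4]=?,scc[5]=?,scc[6]=?,scc[7]=1,scc[8]=?)
step 5: low=(low[0]=0,low[1]=2,low[2]=0,low[3]=4,low[4]=?,low[5]=?,low[6]=?,low[7]=3,low[8]=5); scc=(scc[0]=0,scc[1]=2,scc[2]=0,scc[3]=?,scc[4]=?,scc[5]=?,scc[6]=?,scc[7]=1,scc[8]=3)
step 6: low=(low[0]=0,low[1]=2,low[2]=0,low[3]=4,low[4]=?,low[5]=?,low[6]=?,low[7]=3,low[8]=5); scc=(scc[0]=0,scc[1]=2,scc[2]=0,scc[3]=4,scc[4]=?,scc[5]=?,scc[6]=?,scc[7]=1,scc[8]=3)
step 7: low=(low[0]=0,low[1]=2,low[2]=0,low[3]=4,low[4]=6,low[5]=?,low[6]=?,low[7]=3,low[8]=5); scc=(scc[0]=0,scc[1]=2,scc[2]=0,scc[3]=4,scc[4]=5,scc[5]=?,scc[6]=?,scc[7]=1,scc[8]=3)
step 8: low=(low[0]=0,low[1]=2,low[2]=0,low[3]=4,low[4]=6,low[5]=7,low[6]=?,low[7]=3,low[8]=5); scc=(scc[0]=0,scc[1]=2,scc[2]=0,scc[3]=4,scc[4]=5,scc[5]=6,scc[6]=?,scc[7]=1,scc[8]=3)
step 9: low=(low[0]=0,low[1]=2,low[2]=0,low[3]=4,low[4]=6,low[5]=7,low[6]=8,low[7]=3,low[8]=5); scc=(scc[0]=0,scc[1]=2,scc[2]=0,scc[3]=4,scc[4]=5,scc[5]=6,scc[6]=7,scc[7]=1,scc[8]=3)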